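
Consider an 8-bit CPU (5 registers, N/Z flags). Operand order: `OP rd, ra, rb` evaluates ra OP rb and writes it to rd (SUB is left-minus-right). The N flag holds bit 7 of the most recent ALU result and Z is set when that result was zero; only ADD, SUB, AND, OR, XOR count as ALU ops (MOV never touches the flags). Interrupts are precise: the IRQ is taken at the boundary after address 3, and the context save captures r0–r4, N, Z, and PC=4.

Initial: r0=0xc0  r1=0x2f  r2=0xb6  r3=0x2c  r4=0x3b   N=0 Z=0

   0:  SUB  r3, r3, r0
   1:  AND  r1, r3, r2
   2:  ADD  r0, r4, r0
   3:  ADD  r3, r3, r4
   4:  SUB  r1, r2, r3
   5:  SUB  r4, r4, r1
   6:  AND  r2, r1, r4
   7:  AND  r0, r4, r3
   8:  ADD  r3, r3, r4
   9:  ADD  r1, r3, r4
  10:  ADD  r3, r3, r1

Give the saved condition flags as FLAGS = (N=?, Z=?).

after  0: r0=0xc0 r1=0x2f r2=0xb6 r3=0x6c r4=0x3b  N=0 Z=0
after  1: r0=0xc0 r1=0x24 r2=0xb6 r3=0x6c r4=0x3b  N=0 Z=0
after  2: r0=0xfb r1=0x24 r2=0xb6 r3=0x6c r4=0x3b  N=1 Z=0
after  3: r0=0xfb r1=0x24 r2=0xb6 r3=0xa7 r4=0x3b  N=1 Z=0
-- IRQ taken; context saved, return-PC = 4 --

FLAGS = (N=1, Z=0)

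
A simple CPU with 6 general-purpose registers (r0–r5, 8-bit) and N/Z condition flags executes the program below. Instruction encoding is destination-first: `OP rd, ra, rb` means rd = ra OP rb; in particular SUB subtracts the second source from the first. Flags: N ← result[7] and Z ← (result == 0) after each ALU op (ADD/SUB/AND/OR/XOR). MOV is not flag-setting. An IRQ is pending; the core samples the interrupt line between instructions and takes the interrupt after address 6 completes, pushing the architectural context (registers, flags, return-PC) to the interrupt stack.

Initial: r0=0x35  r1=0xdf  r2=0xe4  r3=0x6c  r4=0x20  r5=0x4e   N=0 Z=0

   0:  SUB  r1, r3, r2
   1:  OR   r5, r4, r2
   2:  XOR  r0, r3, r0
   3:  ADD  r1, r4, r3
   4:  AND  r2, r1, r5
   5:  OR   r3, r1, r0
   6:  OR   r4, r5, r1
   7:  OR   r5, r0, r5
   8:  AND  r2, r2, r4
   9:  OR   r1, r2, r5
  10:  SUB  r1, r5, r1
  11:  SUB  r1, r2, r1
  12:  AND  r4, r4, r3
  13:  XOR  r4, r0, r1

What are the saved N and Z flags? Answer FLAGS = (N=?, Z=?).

after  0: r0=0x35 r1=0x88 r2=0xe4 r3=0x6c r4=0x20 r5=0x4e  N=1 Z=0
after  1: r0=0x35 r1=0x88 r2=0xe4 r3=0x6c r4=0x20 r5=0xe4  N=1 Z=0
after  2: r0=0x59 r1=0x88 r2=0xe4 r3=0x6c r4=0x20 r5=0xe4  N=0 Z=0
after  3: r0=0x59 r1=0x8c r2=0xe4 r3=0x6c r4=0x20 r5=0xe4  N=1 Z=0
after  4: r0=0x59 r1=0x8c r2=0x84 r3=0x6c r4=0x20 r5=0xe4  N=1 Z=0
after  5: r0=0x59 r1=0x8c r2=0x84 r3=0xdd r4=0x20 r5=0xe4  N=1 Z=0
after  6: r0=0x59 r1=0x8c r2=0x84 r3=0xdd r4=0xec r5=0xe4  N=1 Z=0
-- IRQ taken; context saved, return-PC = 7 --

FLAGS = (N=1, Z=0)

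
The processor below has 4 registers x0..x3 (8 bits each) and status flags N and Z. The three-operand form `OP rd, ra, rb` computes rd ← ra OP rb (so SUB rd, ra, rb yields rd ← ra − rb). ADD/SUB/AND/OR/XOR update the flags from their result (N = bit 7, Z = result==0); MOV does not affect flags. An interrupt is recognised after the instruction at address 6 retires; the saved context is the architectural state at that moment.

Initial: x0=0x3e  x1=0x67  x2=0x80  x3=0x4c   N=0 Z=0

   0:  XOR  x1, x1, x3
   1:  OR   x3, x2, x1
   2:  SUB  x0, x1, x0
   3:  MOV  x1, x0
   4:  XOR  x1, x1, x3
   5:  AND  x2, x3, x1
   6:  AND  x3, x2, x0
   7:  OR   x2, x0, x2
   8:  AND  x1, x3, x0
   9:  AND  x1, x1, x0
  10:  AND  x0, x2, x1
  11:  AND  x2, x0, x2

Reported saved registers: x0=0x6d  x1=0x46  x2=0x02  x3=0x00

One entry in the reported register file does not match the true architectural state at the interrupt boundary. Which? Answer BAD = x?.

BAD = x0

after  0: x0=0x3e x1=0x2b x2=0x80 x3=0x4c  N=0 Z=0
after  1: x0=0x3e x1=0x2b x2=0x80 x3=0xab  N=1 Z=0
after  2: x0=0xed x1=0x2b x2=0x80 x3=0xab  N=1 Z=0
after  3: x0=0xed x1=0xed x2=0x80 x3=0xab  N=1 Z=0
after  4: x0=0xed x1=0x46 x2=0x80 x3=0xab  N=0 Z=0
after  5: x0=0xed x1=0x46 x2=0x02 x3=0xab  N=0 Z=0
after  6: x0=0xed x1=0x46 x2=0x02 x3=0x00  N=0 Z=1
-- IRQ taken; context saved, return-PC = 7 --
mismatch: x0: reported 0x6d vs actual 0xed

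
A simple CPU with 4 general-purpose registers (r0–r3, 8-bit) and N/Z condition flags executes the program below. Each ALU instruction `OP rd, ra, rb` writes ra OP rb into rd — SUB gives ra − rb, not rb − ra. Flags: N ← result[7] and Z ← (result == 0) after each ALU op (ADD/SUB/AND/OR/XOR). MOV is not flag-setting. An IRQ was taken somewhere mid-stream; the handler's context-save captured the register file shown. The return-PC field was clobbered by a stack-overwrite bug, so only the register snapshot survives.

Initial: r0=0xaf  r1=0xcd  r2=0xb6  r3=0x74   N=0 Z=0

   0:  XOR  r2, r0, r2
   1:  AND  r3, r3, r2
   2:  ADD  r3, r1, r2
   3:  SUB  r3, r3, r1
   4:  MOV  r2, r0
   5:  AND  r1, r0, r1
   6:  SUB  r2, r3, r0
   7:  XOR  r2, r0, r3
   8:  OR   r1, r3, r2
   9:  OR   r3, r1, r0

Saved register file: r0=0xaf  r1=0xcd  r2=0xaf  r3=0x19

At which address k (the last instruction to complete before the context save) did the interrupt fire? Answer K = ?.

K = 4

after  0: r0=0xaf r1=0xcd r2=0x19 r3=0x74  N=0 Z=0
after  1: r0=0xaf r1=0xcd r2=0x19 r3=0x10  N=0 Z=0
after  2: r0=0xaf r1=0xcd r2=0x19 r3=0xe6  N=1 Z=0
after  3: r0=0xaf r1=0xcd r2=0x19 r3=0x19  N=0 Z=0
after  4: r0=0xaf r1=0xcd r2=0xaf r3=0x19  N=0 Z=0
-- IRQ taken; context saved, return-PC = 5 --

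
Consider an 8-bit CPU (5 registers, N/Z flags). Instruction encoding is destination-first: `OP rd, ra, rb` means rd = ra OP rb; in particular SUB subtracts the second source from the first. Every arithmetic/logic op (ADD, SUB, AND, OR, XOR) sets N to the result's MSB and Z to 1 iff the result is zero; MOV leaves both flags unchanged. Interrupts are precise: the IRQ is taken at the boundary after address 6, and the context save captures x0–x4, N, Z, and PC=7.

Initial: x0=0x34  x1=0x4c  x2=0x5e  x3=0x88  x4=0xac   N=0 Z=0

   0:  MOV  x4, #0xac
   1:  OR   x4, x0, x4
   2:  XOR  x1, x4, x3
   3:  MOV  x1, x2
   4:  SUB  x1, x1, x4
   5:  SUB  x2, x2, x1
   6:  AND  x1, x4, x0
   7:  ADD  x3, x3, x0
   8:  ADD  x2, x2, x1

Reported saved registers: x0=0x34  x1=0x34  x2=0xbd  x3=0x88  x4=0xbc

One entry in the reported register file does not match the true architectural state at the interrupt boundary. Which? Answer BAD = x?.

after  0: x0=0x34 x1=0x4c x2=0x5e x3=0x88 x4=0xac  N=0 Z=0
after  1: x0=0x34 x1=0x4c x2=0x5e x3=0x88 x4=0xbc  N=1 Z=0
after  2: x0=0x34 x1=0x34 x2=0x5e x3=0x88 x4=0xbc  N=0 Z=0
after  3: x0=0x34 x1=0x5e x2=0x5e x3=0x88 x4=0xbc  N=0 Z=0
after  4: x0=0x34 x1=0xa2 x2=0x5e x3=0x88 x4=0xbc  N=1 Z=0
after  5: x0=0x34 x1=0xa2 x2=0xbc x3=0x88 x4=0xbc  N=1 Z=0
after  6: x0=0x34 x1=0x34 x2=0xbc x3=0x88 x4=0xbc  N=0 Z=0
-- IRQ taken; context saved, return-PC = 7 --
mismatch: x2: reported 0xbd vs actual 0xbc

BAD = x2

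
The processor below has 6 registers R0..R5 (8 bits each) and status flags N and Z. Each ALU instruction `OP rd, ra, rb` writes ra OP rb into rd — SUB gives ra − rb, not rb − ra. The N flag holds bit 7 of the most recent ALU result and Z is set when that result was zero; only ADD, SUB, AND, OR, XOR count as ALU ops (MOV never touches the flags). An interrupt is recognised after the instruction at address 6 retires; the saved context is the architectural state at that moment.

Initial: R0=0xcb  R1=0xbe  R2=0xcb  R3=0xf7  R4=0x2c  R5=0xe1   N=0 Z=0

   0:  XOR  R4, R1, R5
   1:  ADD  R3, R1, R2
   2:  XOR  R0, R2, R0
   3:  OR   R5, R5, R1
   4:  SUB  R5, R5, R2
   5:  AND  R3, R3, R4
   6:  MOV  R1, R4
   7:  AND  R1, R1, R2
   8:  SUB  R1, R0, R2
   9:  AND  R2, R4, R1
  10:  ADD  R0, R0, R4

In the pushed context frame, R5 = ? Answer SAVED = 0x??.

after  0: R0=0xcb R1=0xbe R2=0xcb R3=0xf7 R4=0x5f R5=0xe1  N=0 Z=0
after  1: R0=0xcb R1=0xbe R2=0xcb R3=0x89 R4=0x5f R5=0xe1  N=1 Z=0
after  2: R0=0x00 R1=0xbe R2=0xcb R3=0x89 R4=0x5f R5=0xe1  N=0 Z=1
after  3: R0=0x00 R1=0xbe R2=0xcb R3=0x89 R4=0x5f R5=0xff  N=1 Z=0
after  4: R0=0x00 R1=0xbe R2=0xcb R3=0x89 R4=0x5f R5=0x34  N=0 Z=0
after  5: R0=0x00 R1=0xbe R2=0xcb R3=0x09 R4=0x5f R5=0x34  N=0 Z=0
after  6: R0=0x00 R1=0x5f R2=0xcb R3=0x09 R4=0x5f R5=0x34  N=0 Z=0
-- IRQ taken; context saved, return-PC = 7 --

SAVED = 0x34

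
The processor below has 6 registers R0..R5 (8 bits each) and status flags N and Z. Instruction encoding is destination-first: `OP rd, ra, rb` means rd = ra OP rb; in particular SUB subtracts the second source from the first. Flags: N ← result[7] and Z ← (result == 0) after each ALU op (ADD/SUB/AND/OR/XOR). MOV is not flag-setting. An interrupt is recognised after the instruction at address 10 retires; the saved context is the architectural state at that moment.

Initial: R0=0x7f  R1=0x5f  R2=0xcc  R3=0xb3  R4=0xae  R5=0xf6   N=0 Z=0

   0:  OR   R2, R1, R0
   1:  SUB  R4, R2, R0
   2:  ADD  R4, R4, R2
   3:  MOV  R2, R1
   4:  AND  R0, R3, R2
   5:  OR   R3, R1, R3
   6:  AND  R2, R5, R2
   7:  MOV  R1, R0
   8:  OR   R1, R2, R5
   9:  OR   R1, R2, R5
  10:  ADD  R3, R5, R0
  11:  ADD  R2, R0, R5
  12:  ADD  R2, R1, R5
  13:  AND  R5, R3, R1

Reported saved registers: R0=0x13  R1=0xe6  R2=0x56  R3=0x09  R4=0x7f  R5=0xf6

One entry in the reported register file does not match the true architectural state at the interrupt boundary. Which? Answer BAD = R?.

after  0: R0=0x7f R1=0x5f R2=0x7f R3=0xb3 R4=0xae R5=0xf6  N=0 Z=0
after  1: R0=0x7f R1=0x5f R2=0x7f R3=0xb3 R4=0x00 R5=0xf6  N=0 Z=1
after  2: R0=0x7f R1=0x5f R2=0x7f R3=0xb3 R4=0x7f R5=0xf6  N=0 Z=0
after  3: R0=0x7f R1=0x5f R2=0x5f R3=0xb3 R4=0x7f R5=0xf6  N=0 Z=0
after  4: R0=0x13 R1=0x5f R2=0x5f R3=0xb3 R4=0x7f R5=0xf6  N=0 Z=0
after  5: R0=0x13 R1=0x5f R2=0x5f R3=0xff R4=0x7f R5=0xf6  N=1 Z=0
after  6: R0=0x13 R1=0x5f R2=0x56 R3=0xff R4=0x7f R5=0xf6  N=0 Z=0
after  7: R0=0x13 R1=0x13 R2=0x56 R3=0xff R4=0x7f R5=0xf6  N=0 Z=0
after  8: R0=0x13 R1=0xf6 R2=0x56 R3=0xff R4=0x7f R5=0xf6  N=1 Z=0
after  9: R0=0x13 R1=0xf6 R2=0x56 R3=0xff R4=0x7f R5=0xf6  N=1 Z=0
after 10: R0=0x13 R1=0xf6 R2=0x56 R3=0x09 R4=0x7f R5=0xf6  N=0 Z=0
-- IRQ taken; context saved, return-PC = 11 --
mismatch: R1: reported 0xe6 vs actual 0xf6

BAD = R1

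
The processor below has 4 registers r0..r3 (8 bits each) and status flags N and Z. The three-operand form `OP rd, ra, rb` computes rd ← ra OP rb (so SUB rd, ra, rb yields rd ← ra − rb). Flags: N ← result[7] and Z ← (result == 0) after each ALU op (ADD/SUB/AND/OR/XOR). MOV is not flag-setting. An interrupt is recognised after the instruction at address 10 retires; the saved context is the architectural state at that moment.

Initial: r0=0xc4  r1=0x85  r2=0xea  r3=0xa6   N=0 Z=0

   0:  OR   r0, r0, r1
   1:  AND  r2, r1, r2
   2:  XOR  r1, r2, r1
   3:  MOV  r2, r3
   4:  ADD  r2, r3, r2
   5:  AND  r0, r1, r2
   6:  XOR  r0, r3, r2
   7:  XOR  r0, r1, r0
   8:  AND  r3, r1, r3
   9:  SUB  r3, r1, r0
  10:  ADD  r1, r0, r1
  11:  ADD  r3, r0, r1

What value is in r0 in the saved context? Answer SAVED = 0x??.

SAVED = 0xef

after  0: r0=0xc5 r1=0x85 r2=0xea r3=0xa6  N=1 Z=0
after  1: r0=0xc5 r1=0x85 r2=0x80 r3=0xa6  N=1 Z=0
after  2: r0=0xc5 r1=0x05 r2=0x80 r3=0xa6  N=0 Z=0
after  3: r0=0xc5 r1=0x05 r2=0xa6 r3=0xa6  N=0 Z=0
after  4: r0=0xc5 r1=0x05 r2=0x4c r3=0xa6  N=0 Z=0
after  5: r0=0x04 r1=0x05 r2=0x4c r3=0xa6  N=0 Z=0
after  6: r0=0xea r1=0x05 r2=0x4c r3=0xa6  N=1 Z=0
after  7: r0=0xef r1=0x05 r2=0x4c r3=0xa6  N=1 Z=0
after  8: r0=0xef r1=0x05 r2=0x4c r3=0x04  N=0 Z=0
after  9: r0=0xef r1=0x05 r2=0x4c r3=0x16  N=0 Z=0
after 10: r0=0xef r1=0xf4 r2=0x4c r3=0x16  N=1 Z=0
-- IRQ taken; context saved, return-PC = 11 --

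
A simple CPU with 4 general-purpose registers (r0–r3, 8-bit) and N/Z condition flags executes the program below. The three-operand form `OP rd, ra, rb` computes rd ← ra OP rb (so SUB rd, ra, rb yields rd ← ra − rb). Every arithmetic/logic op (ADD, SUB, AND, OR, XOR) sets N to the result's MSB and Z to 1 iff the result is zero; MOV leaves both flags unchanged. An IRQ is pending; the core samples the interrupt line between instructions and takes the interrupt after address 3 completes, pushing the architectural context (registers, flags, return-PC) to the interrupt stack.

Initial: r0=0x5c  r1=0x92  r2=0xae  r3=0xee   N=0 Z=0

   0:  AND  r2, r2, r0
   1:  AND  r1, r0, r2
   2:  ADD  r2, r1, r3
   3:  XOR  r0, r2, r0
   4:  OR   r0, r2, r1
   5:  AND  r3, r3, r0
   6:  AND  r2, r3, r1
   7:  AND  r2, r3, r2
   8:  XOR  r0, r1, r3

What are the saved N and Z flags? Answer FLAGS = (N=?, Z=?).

FLAGS = (N=1, Z=0)

after  0: r0=0x5c r1=0x92 r2=0x0c r3=0xee  N=0 Z=0
after  1: r0=0x5c r1=0x0c r2=0x0c r3=0xee  N=0 Z=0
after  2: r0=0x5c r1=0x0c r2=0xfa r3=0xee  N=1 Z=0
after  3: r0=0xa6 r1=0x0c r2=0xfa r3=0xee  N=1 Z=0
-- IRQ taken; context saved, return-PC = 4 --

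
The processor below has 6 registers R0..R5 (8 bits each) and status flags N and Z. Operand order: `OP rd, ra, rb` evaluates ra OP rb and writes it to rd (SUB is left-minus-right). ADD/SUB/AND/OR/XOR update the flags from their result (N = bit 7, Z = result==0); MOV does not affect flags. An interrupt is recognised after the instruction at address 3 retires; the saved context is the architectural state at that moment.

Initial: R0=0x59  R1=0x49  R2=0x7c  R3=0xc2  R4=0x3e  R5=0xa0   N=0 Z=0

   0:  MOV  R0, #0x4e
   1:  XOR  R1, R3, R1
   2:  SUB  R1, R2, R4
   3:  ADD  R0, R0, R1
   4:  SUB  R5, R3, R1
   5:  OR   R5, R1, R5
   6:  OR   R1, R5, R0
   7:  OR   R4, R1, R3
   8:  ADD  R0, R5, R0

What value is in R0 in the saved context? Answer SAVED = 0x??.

SAVED = 0x8c

after  0: R0=0x4e R1=0x49 R2=0x7c R3=0xc2 R4=0x3e R5=0xa0  N=0 Z=0
after  1: R0=0x4e R1=0x8b R2=0x7c R3=0xc2 R4=0x3e R5=0xa0  N=1 Z=0
after  2: R0=0x4e R1=0x3e R2=0x7c R3=0xc2 R4=0x3e R5=0xa0  N=0 Z=0
after  3: R0=0x8c R1=0x3e R2=0x7c R3=0xc2 R4=0x3e R5=0xa0  N=1 Z=0
-- IRQ taken; context saved, return-PC = 4 --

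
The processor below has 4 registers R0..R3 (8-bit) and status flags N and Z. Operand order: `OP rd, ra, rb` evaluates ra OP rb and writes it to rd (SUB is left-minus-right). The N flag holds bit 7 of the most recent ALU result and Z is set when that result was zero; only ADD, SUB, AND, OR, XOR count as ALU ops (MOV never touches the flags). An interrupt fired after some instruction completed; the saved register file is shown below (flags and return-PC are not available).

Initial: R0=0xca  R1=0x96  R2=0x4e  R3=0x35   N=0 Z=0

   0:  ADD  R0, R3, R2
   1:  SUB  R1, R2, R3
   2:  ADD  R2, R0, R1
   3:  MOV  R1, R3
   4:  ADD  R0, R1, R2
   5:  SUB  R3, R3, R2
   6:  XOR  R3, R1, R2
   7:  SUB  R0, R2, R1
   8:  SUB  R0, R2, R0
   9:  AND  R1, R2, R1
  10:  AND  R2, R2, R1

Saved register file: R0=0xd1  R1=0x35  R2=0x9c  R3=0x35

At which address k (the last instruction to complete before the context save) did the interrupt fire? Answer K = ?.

after  0: R0=0x83 R1=0x96 R2=0x4e R3=0x35  N=1 Z=0
after  1: R0=0x83 R1=0x19 R2=0x4e R3=0x35  N=0 Z=0
after  2: R0=0x83 R1=0x19 R2=0x9c R3=0x35  N=1 Z=0
after  3: R0=0x83 R1=0x35 R2=0x9c R3=0x35  N=1 Z=0
after  4: R0=0xd1 R1=0x35 R2=0x9c R3=0x35  N=1 Z=0
-- IRQ taken; context saved, return-PC = 5 --

K = 4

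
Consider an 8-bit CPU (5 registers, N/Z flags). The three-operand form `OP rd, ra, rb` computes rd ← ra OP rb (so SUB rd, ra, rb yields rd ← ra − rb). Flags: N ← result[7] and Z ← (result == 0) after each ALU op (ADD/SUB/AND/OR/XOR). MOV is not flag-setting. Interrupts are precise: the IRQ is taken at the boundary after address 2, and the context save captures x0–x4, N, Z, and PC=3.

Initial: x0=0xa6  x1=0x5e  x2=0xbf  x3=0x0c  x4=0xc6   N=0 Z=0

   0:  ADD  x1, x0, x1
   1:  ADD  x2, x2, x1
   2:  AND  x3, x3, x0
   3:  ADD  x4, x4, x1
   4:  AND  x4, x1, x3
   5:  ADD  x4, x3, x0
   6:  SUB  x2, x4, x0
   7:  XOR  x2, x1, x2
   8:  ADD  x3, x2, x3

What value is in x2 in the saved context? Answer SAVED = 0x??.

after  0: x0=0xa6 x1=0x04 x2=0xbf x3=0x0c x4=0xc6  N=0 Z=0
after  1: x0=0xa6 x1=0x04 x2=0xc3 x3=0x0c x4=0xc6  N=1 Z=0
after  2: x0=0xa6 x1=0x04 x2=0xc3 x3=0x04 x4=0xc6  N=0 Z=0
-- IRQ taken; context saved, return-PC = 3 --

SAVED = 0xc3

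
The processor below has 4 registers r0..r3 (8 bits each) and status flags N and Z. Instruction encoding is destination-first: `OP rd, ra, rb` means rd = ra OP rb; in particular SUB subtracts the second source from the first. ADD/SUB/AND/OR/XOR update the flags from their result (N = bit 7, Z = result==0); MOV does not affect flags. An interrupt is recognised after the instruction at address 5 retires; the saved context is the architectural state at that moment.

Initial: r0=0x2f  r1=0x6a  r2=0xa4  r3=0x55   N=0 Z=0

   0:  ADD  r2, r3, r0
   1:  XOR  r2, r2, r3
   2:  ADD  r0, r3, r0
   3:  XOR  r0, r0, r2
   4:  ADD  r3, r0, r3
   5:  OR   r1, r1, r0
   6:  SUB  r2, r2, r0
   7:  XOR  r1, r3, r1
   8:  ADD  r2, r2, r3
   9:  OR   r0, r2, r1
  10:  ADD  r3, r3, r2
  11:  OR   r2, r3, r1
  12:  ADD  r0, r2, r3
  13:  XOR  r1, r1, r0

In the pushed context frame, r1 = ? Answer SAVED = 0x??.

SAVED = 0x7f

after  0: r0=0x2f r1=0x6a r2=0x84 r3=0x55  N=1 Z=0
after  1: r0=0x2f r1=0x6a r2=0xd1 r3=0x55  N=1 Z=0
after  2: r0=0x84 r1=0x6a r2=0xd1 r3=0x55  N=1 Z=0
after  3: r0=0x55 r1=0x6a r2=0xd1 r3=0x55  N=0 Z=0
after  4: r0=0x55 r1=0x6a r2=0xd1 r3=0xaa  N=1 Z=0
after  5: r0=0x55 r1=0x7f r2=0xd1 r3=0xaa  N=0 Z=0
-- IRQ taken; context saved, return-PC = 6 --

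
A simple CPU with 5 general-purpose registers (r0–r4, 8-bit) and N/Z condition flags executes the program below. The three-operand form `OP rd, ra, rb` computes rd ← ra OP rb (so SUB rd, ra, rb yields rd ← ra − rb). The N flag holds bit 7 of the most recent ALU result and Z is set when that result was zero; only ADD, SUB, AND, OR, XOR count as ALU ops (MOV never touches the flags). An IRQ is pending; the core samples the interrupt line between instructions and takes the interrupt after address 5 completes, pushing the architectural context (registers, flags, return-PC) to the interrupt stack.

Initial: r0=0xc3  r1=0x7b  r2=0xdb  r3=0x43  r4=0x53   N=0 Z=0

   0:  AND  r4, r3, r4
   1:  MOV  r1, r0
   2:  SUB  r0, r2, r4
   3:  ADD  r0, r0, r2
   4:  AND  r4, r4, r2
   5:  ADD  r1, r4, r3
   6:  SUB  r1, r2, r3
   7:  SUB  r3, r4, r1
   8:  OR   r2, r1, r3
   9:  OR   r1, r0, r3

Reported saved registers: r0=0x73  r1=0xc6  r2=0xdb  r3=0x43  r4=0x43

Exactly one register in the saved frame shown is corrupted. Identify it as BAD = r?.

BAD = r1

after  0: r0=0xc3 r1=0x7b r2=0xdb r3=0x43 r4=0x43  N=0 Z=0
after  1: r0=0xc3 r1=0xc3 r2=0xdb r3=0x43 r4=0x43  N=0 Z=0
after  2: r0=0x98 r1=0xc3 r2=0xdb r3=0x43 r4=0x43  N=1 Z=0
after  3: r0=0x73 r1=0xc3 r2=0xdb r3=0x43 r4=0x43  N=0 Z=0
after  4: r0=0x73 r1=0xc3 r2=0xdb r3=0x43 r4=0x43  N=0 Z=0
after  5: r0=0x73 r1=0x86 r2=0xdb r3=0x43 r4=0x43  N=1 Z=0
-- IRQ taken; context saved, return-PC = 6 --
mismatch: r1: reported 0xc6 vs actual 0x86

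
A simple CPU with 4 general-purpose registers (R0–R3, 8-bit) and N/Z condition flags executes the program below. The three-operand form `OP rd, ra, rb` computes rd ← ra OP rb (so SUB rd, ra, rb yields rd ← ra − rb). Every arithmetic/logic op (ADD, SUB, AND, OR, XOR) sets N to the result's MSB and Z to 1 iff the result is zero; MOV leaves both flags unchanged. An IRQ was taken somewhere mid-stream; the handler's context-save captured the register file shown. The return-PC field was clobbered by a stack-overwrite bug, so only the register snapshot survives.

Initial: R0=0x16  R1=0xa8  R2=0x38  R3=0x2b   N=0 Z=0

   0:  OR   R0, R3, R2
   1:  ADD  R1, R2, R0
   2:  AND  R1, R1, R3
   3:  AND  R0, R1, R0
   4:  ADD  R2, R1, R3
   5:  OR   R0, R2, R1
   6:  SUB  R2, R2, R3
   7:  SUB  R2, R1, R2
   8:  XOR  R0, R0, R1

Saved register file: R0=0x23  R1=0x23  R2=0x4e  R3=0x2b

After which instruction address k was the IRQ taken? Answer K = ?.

after  0: R0=0x3b R1=0xa8 R2=0x38 R3=0x2b  N=0 Z=0
after  1: R0=0x3b R1=0x73 R2=0x38 R3=0x2b  N=0 Z=0
after  2: R0=0x3b R1=0x23 R2=0x38 R3=0x2b  N=0 Z=0
after  3: R0=0x23 R1=0x23 R2=0x38 R3=0x2b  N=0 Z=0
after  4: R0=0x23 R1=0x23 R2=0x4e R3=0x2b  N=0 Z=0
-- IRQ taken; context saved, return-PC = 5 --

K = 4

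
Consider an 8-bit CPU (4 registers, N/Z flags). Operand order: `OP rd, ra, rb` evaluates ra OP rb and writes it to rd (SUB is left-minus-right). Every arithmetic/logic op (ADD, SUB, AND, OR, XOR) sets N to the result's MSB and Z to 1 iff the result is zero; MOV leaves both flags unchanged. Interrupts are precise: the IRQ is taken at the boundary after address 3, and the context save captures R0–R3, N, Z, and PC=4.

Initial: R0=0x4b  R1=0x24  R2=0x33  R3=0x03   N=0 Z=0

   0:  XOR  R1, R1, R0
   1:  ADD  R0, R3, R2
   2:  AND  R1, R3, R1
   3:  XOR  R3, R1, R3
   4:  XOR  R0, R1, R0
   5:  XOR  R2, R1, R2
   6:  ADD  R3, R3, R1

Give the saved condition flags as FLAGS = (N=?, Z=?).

FLAGS = (N=0, Z=1)

after  0: R0=0x4b R1=0x6f R2=0x33 R3=0x03  N=0 Z=0
after  1: R0=0x36 R1=0x6f R2=0x33 R3=0x03  N=0 Z=0
after  2: R0=0x36 R1=0x03 R2=0x33 R3=0x03  N=0 Z=0
after  3: R0=0x36 R1=0x03 R2=0x33 R3=0x00  N=0 Z=1
-- IRQ taken; context saved, return-PC = 4 --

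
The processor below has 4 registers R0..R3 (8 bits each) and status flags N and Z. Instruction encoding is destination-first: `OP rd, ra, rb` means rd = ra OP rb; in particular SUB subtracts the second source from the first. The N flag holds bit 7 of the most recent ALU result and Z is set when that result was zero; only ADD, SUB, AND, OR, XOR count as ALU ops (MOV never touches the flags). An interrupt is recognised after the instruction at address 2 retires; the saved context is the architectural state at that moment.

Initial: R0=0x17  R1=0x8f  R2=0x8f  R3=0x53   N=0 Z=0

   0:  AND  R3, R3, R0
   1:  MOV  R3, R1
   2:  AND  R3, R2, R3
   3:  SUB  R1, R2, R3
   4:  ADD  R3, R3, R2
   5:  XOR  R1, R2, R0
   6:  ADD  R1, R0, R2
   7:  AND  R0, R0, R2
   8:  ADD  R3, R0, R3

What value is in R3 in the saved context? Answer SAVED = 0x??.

SAVED = 0x8f

after  0: R0=0x17 R1=0x8f R2=0x8f R3=0x13  N=0 Z=0
after  1: R0=0x17 R1=0x8f R2=0x8f R3=0x8f  N=0 Z=0
after  2: R0=0x17 R1=0x8f R2=0x8f R3=0x8f  N=1 Z=0
-- IRQ taken; context saved, return-PC = 3 --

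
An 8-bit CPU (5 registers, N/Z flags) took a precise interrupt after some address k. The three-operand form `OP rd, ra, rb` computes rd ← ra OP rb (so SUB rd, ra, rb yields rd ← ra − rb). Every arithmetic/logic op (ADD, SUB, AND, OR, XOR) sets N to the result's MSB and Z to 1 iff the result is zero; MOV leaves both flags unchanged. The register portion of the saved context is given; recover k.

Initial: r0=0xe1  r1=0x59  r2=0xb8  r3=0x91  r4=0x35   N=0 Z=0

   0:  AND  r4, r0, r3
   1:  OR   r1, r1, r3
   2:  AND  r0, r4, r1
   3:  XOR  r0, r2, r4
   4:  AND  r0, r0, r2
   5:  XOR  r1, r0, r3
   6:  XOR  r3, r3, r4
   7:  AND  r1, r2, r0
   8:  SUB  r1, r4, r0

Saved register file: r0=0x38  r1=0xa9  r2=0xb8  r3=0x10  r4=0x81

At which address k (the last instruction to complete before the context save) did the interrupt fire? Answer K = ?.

after  0: r0=0xe1 r1=0x59 r2=0xb8 r3=0x91 r4=0x81  N=1 Z=0
after  1: r0=0xe1 r1=0xd9 r2=0xb8 r3=0x91 r4=0x81  N=1 Z=0
after  2: r0=0x81 r1=0xd9 r2=0xb8 r3=0x91 r4=0x81  N=1 Z=0
after  3: r0=0x39 r1=0xd9 r2=0xb8 r3=0x91 r4=0x81  N=0 Z=0
after  4: r0=0x38 r1=0xd9 r2=0xb8 r3=0x91 r4=0x81  N=0 Z=0
after  5: r0=0x38 r1=0xa9 r2=0xb8 r3=0x91 r4=0x81  N=1 Z=0
after  6: r0=0x38 r1=0xa9 r2=0xb8 r3=0x10 r4=0x81  N=0 Z=0
-- IRQ taken; context saved, return-PC = 7 --

K = 6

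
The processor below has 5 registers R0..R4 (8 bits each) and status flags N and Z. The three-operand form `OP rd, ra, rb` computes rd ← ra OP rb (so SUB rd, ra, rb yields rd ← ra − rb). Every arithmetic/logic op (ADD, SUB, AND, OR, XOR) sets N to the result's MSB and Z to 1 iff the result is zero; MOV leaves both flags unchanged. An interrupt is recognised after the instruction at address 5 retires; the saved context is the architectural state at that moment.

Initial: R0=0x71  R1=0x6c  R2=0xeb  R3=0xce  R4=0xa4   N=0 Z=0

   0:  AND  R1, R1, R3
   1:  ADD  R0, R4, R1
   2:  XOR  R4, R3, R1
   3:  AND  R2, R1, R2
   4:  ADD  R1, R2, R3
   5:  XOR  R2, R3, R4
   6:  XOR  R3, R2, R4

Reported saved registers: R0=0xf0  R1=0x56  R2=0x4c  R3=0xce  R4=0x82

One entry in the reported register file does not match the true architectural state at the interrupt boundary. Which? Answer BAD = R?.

BAD = R1

after  0: R0=0x71 R1=0x4c R2=0xeb R3=0xce R4=0xa4  N=0 Z=0
after  1: R0=0xf0 R1=0x4c R2=0xeb R3=0xce R4=0xa4  N=1 Z=0
after  2: R0=0xf0 R1=0x4c R2=0xeb R3=0xce R4=0x82  N=1 Z=0
after  3: R0=0xf0 R1=0x4c R2=0x48 R3=0xce R4=0x82  N=0 Z=0
after  4: R0=0xf0 R1=0x16 R2=0x48 R3=0xce R4=0x82  N=0 Z=0
after  5: R0=0xf0 R1=0x16 R2=0x4c R3=0xce R4=0x82  N=0 Z=0
-- IRQ taken; context saved, return-PC = 6 --
mismatch: R1: reported 0x56 vs actual 0x16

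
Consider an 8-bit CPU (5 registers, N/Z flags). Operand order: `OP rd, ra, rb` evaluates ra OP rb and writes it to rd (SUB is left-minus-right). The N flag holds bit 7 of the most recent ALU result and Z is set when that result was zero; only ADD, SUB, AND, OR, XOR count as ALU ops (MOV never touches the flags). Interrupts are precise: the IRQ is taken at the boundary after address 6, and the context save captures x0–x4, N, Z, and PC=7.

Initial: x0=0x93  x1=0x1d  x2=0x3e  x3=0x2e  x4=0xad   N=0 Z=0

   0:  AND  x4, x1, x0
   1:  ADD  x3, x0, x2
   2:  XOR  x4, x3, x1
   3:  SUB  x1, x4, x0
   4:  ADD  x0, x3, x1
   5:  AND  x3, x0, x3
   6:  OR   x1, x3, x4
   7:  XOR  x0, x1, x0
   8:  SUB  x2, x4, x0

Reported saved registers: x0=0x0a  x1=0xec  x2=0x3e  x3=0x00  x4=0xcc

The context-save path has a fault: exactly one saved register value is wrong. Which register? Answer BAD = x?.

BAD = x1

after  0: x0=0x93 x1=0x1d x2=0x3e x3=0x2e x4=0x11  N=0 Z=0
after  1: x0=0x93 x1=0x1d x2=0x3e x3=0xd1 x4=0x11  N=1 Z=0
after  2: x0=0x93 x1=0x1d x2=0x3e x3=0xd1 x4=0xcc  N=1 Z=0
after  3: x0=0x93 x1=0x39 x2=0x3e x3=0xd1 x4=0xcc  N=0 Z=0
after  4: x0=0x0a x1=0x39 x2=0x3e x3=0xd1 x4=0xcc  N=0 Z=0
after  5: x0=0x0a x1=0x39 x2=0x3e x3=0x00 x4=0xcc  N=0 Z=1
after  6: x0=0x0a x1=0xcc x2=0x3e x3=0x00 x4=0xcc  N=1 Z=0
-- IRQ taken; context saved, return-PC = 7 --
mismatch: x1: reported 0xec vs actual 0xcc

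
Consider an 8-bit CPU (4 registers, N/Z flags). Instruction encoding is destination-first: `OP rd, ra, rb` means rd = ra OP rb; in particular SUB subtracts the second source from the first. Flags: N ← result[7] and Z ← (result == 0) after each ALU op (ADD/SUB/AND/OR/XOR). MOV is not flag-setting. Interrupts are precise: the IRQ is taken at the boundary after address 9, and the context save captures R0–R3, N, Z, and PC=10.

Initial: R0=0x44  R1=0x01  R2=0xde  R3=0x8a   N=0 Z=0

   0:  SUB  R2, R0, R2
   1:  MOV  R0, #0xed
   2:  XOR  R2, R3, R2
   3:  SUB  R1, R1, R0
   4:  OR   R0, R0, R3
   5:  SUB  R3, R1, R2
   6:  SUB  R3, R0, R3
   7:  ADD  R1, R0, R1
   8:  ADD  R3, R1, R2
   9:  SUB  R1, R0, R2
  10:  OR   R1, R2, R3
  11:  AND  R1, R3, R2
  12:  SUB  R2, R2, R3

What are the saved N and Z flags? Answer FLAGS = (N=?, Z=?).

after  0: R0=0x44 R1=0x01 R2=0x66 R3=0x8a  N=0 Z=0
after  1: R0=0xed R1=0x01 R2=0x66 R3=0x8a  N=0 Z=0
after  2: R0=0xed R1=0x01 R2=0xec R3=0x8a  N=1 Z=0
after  3: R0=0xed R1=0x14 R2=0xec R3=0x8a  N=0 Z=0
after  4: R0=0xef R1=0x14 R2=0xec R3=0x8a  N=1 Z=0
after  5: R0=0xef R1=0x14 R2=0xec R3=0x28  N=0 Z=0
after  6: R0=0xef R1=0x14 R2=0xec R3=0xc7  N=1 Z=0
after  7: R0=0xef R1=0x03 R2=0xec R3=0xc7  N=0 Z=0
after  8: R0=0xef R1=0x03 R2=0xec R3=0xef  N=1 Z=0
after  9: R0=0xef R1=0x03 R2=0xec R3=0xef  N=0 Z=0
-- IRQ taken; context saved, return-PC = 10 --

FLAGS = (N=0, Z=0)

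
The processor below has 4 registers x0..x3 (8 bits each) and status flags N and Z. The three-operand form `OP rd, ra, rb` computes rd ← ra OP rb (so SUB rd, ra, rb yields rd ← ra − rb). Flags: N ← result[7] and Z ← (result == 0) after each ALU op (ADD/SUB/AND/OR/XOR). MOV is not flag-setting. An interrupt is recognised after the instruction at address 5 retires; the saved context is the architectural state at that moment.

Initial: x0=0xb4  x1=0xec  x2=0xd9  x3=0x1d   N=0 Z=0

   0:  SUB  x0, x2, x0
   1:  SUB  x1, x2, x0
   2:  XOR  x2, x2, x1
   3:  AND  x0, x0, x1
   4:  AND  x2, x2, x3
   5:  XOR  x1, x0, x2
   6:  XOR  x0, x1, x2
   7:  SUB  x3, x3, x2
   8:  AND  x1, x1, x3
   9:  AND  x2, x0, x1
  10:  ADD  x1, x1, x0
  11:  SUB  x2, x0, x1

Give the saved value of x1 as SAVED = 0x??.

SAVED = 0x29

after  0: x0=0x25 x1=0xec x2=0xd9 x3=0x1d  N=0 Z=0
after  1: x0=0x25 x1=0xb4 x2=0xd9 x3=0x1d  N=1 Z=0
after  2: x0=0x25 x1=0xb4 x2=0x6d x3=0x1d  N=0 Z=0
after  3: x0=0x24 x1=0xb4 x2=0x6d x3=0x1d  N=0 Z=0
after  4: x0=0x24 x1=0xb4 x2=0x0d x3=0x1d  N=0 Z=0
after  5: x0=0x24 x1=0x29 x2=0x0d x3=0x1d  N=0 Z=0
-- IRQ taken; context saved, return-PC = 6 --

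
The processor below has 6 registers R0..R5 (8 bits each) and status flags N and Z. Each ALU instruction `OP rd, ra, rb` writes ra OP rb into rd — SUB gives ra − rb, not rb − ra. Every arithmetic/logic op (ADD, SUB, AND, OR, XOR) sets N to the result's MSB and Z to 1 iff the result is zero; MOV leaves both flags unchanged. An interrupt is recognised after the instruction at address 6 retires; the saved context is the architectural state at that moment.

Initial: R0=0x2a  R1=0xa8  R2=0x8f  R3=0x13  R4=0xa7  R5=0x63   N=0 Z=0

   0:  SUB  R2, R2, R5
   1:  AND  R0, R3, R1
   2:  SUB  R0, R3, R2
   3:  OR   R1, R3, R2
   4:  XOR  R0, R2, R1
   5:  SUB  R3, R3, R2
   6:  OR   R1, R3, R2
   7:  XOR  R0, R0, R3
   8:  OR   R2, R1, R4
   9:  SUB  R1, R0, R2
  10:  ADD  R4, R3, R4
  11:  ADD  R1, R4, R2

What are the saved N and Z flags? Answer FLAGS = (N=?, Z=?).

FLAGS = (N=1, Z=0)

after  0: R0=0x2a R1=0xa8 R2=0x2c R3=0x13 R4=0xa7 R5=0x63  N=0 Z=0
after  1: R0=0x00 R1=0xa8 R2=0x2c R3=0x13 R4=0xa7 R5=0x63  N=0 Z=1
after  2: R0=0xe7 R1=0xa8 R2=0x2c R3=0x13 R4=0xa7 R5=0x63  N=1 Z=0
after  3: R0=0xe7 R1=0x3f R2=0x2c R3=0x13 R4=0xa7 R5=0x63  N=0 Z=0
after  4: R0=0x13 R1=0x3f R2=0x2c R3=0x13 R4=0xa7 R5=0x63  N=0 Z=0
after  5: R0=0x13 R1=0x3f R2=0x2c R3=0xe7 R4=0xa7 R5=0x63  N=1 Z=0
after  6: R0=0x13 R1=0xef R2=0x2c R3=0xe7 R4=0xa7 R5=0x63  N=1 Z=0
-- IRQ taken; context saved, return-PC = 7 --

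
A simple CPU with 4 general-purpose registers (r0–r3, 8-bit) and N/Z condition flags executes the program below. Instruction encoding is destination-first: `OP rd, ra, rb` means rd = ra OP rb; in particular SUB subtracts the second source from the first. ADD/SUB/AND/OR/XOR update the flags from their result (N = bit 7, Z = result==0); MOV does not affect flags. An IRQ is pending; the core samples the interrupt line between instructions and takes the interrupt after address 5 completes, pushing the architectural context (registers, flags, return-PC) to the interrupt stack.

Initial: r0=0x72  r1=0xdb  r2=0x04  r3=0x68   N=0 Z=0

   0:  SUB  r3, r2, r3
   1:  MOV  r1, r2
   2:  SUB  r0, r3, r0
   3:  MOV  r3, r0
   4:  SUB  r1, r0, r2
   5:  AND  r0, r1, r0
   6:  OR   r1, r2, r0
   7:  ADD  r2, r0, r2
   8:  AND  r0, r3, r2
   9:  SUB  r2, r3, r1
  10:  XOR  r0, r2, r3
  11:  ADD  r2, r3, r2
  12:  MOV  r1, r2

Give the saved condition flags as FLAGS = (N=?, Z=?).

FLAGS = (N=0, Z=0)

after  0: r0=0x72 r1=0xdb r2=0x04 r3=0x9c  N=1 Z=0
after  1: r0=0x72 r1=0x04 r2=0x04 r3=0x9c  N=1 Z=0
after  2: r0=0x2a r1=0x04 r2=0x04 r3=0x9c  N=0 Z=0
after  3: r0=0x2a r1=0x04 r2=0x04 r3=0x2a  N=0 Z=0
after  4: r0=0x2a r1=0x26 r2=0x04 r3=0x2a  N=0 Z=0
after  5: r0=0x22 r1=0x26 r2=0x04 r3=0x2a  N=0 Z=0
-- IRQ taken; context saved, return-PC = 6 --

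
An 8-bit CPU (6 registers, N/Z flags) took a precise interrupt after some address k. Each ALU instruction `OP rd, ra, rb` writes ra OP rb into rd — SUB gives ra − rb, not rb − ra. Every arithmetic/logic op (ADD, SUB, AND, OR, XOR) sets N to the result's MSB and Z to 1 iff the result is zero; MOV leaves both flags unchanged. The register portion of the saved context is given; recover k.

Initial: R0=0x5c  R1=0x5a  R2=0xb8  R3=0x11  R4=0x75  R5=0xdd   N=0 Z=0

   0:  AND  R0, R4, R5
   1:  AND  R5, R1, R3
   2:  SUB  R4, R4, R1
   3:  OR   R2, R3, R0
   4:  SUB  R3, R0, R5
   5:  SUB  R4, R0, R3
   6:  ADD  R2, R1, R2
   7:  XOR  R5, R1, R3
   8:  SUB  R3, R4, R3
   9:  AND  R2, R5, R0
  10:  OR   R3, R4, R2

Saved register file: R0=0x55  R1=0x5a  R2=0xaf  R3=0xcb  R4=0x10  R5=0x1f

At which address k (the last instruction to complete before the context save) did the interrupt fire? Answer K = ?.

after  0: R0=0x55 R1=0x5a R2=0xb8 R3=0x11 R4=0x75 R5=0xdd  N=0 Z=0
after  1: R0=0x55 R1=0x5a R2=0xb8 R3=0x11 R4=0x75 R5=0x10  N=0 Z=0
after  2: R0=0x55 R1=0x5a R2=0xb8 R3=0x11 R4=0x1b R5=0x10  N=0 Z=0
after  3: R0=0x55 R1=0x5a R2=0x55 R3=0x11 R4=0x1b R5=0x10  N=0 Z=0
after  4: R0=0x55 R1=0x5a R2=0x55 R3=0x45 R4=0x1b R5=0x10  N=0 Z=0
after  5: R0=0x55 R1=0x5a R2=0x55 R3=0x45 R4=0x10 R5=0x10  N=0 Z=0
after  6: R0=0x55 R1=0x5a R2=0xaf R3=0x45 R4=0x10 R5=0x10  N=1 Z=0
after  7: R0=0x55 R1=0x5a R2=0xaf R3=0x45 R4=0x10 R5=0x1f  N=0 Z=0
after  8: R0=0x55 R1=0x5a R2=0xaf R3=0xcb R4=0x10 R5=0x1f  N=1 Z=0
-- IRQ taken; context saved, return-PC = 9 --

K = 8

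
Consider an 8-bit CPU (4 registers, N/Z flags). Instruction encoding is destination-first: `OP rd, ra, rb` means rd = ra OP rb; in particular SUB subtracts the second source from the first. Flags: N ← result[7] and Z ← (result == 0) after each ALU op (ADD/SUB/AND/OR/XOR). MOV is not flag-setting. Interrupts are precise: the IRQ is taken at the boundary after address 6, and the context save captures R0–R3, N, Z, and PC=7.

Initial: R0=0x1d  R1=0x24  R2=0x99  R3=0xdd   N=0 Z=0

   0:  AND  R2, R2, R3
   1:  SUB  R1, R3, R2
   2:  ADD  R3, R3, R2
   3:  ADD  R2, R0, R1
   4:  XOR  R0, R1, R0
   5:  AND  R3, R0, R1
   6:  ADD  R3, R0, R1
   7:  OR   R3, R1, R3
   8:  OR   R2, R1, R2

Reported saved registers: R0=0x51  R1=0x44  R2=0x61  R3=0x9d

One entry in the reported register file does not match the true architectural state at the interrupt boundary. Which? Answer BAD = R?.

after  0: R0=0x1d R1=0x24 R2=0x99 R3=0xdd  N=1 Z=0
after  1: R0=0x1d R1=0x44 R2=0x99 R3=0xdd  N=0 Z=0
after  2: R0=0x1d R1=0x44 R2=0x99 R3=0x76  N=0 Z=0
after  3: R0=0x1d R1=0x44 R2=0x61 R3=0x76  N=0 Z=0
after  4: R0=0x59 R1=0x44 R2=0x61 R3=0x76  N=0 Z=0
after  5: R0=0x59 R1=0x44 R2=0x61 R3=0x40  N=0 Z=0
after  6: R0=0x59 R1=0x44 R2=0x61 R3=0x9d  N=1 Z=0
-- IRQ taken; context saved, return-PC = 7 --
mismatch: R0: reported 0x51 vs actual 0x59

BAD = R0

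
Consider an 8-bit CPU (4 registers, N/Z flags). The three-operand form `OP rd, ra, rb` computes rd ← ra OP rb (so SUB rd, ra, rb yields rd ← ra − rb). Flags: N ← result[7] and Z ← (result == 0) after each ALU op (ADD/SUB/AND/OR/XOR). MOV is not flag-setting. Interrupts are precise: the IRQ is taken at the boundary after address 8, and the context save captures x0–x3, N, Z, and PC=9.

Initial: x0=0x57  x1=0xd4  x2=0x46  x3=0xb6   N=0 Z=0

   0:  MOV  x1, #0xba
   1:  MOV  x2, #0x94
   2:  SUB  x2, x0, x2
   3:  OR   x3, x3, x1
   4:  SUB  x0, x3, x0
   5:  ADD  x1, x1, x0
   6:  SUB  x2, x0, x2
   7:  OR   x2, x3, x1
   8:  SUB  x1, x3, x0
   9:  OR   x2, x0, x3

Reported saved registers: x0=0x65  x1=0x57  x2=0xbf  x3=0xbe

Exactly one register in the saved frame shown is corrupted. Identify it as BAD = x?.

BAD = x0

after  0: x0=0x57 x1=0xba x2=0x46 x3=0xb6  N=0 Z=0
after  1: x0=0x57 x1=0xba x2=0x94 x3=0xb6  N=0 Z=0
after  2: x0=0x57 x1=0xba x2=0xc3 x3=0xb6  N=1 Z=0
after  3: x0=0x57 x1=0xba x2=0xc3 x3=0xbe  N=1 Z=0
after  4: x0=0x67 x1=0xba x2=0xc3 x3=0xbe  N=0 Z=0
after  5: x0=0x67 x1=0x21 x2=0xc3 x3=0xbe  N=0 Z=0
after  6: x0=0x67 x1=0x21 x2=0xa4 x3=0xbe  N=1 Z=0
after  7: x0=0x67 x1=0x21 x2=0xbf x3=0xbe  N=1 Z=0
after  8: x0=0x67 x1=0x57 x2=0xbf x3=0xbe  N=0 Z=0
-- IRQ taken; context saved, return-PC = 9 --
mismatch: x0: reported 0x65 vs actual 0x67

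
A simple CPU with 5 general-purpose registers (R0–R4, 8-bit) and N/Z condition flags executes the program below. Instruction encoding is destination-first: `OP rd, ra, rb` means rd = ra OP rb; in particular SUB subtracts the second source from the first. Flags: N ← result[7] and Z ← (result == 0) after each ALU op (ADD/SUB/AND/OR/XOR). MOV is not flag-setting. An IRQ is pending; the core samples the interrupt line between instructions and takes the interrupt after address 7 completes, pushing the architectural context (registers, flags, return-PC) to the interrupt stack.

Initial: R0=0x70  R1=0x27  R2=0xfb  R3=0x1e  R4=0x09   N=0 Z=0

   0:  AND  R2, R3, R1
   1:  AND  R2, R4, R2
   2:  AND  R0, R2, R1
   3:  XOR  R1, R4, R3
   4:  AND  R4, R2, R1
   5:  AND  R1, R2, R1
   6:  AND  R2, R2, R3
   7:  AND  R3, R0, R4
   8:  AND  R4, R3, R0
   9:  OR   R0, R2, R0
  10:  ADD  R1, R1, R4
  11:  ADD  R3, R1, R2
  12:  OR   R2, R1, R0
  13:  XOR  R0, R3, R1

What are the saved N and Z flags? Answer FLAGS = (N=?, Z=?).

after  0: R0=0x70 R1=0x27 R2=0x06 R3=0x1e R4=0x09  N=0 Z=0
after  1: R0=0x70 R1=0x27 R2=0x00 R3=0x1e R4=0x09  N=0 Z=1
after  2: R0=0x00 R1=0x27 R2=0x00 R3=0x1e R4=0x09  N=0 Z=1
after  3: R0=0x00 R1=0x17 R2=0x00 R3=0x1e R4=0x09  N=0 Z=0
after  4: R0=0x00 R1=0x17 R2=0x00 R3=0x1e R4=0x00  N=0 Z=1
after  5: R0=0x00 R1=0x00 R2=0x00 R3=0x1e R4=0x00  N=0 Z=1
after  6: R0=0x00 R1=0x00 R2=0x00 R3=0x1e R4=0x00  N=0 Z=1
after  7: R0=0x00 R1=0x00 R2=0x00 R3=0x00 R4=0x00  N=0 Z=1
-- IRQ taken; context saved, return-PC = 8 --

FLAGS = (N=0, Z=1)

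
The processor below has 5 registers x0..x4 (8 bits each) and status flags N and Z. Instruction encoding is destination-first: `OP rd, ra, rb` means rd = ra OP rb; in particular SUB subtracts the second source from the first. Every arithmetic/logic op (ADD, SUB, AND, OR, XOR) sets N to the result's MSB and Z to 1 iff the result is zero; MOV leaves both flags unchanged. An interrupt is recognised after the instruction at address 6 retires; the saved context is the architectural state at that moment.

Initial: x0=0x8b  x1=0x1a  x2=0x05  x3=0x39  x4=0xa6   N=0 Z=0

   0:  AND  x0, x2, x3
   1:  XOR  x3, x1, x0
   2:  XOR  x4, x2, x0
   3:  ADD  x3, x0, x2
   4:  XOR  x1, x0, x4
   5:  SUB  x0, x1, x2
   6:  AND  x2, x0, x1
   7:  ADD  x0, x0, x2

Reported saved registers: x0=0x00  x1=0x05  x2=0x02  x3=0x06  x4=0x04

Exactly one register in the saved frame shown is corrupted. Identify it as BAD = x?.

BAD = x2

after  0: x0=0x01 x1=0x1a x2=0x05 x3=0x39 x4=0xa6  N=0 Z=0
after  1: x0=0x01 x1=0x1a x2=0x05 x3=0x1b x4=0xa6  N=0 Z=0
after  2: x0=0x01 x1=0x1a x2=0x05 x3=0x1b x4=0x04  N=0 Z=0
after  3: x0=0x01 x1=0x1a x2=0x05 x3=0x06 x4=0x04  N=0 Z=0
after  4: x0=0x01 x1=0x05 x2=0x05 x3=0x06 x4=0x04  N=0 Z=0
after  5: x0=0x00 x1=0x05 x2=0x05 x3=0x06 x4=0x04  N=0 Z=1
after  6: x0=0x00 x1=0x05 x2=0x00 x3=0x06 x4=0x04  N=0 Z=1
-- IRQ taken; context saved, return-PC = 7 --
mismatch: x2: reported 0x02 vs actual 0x00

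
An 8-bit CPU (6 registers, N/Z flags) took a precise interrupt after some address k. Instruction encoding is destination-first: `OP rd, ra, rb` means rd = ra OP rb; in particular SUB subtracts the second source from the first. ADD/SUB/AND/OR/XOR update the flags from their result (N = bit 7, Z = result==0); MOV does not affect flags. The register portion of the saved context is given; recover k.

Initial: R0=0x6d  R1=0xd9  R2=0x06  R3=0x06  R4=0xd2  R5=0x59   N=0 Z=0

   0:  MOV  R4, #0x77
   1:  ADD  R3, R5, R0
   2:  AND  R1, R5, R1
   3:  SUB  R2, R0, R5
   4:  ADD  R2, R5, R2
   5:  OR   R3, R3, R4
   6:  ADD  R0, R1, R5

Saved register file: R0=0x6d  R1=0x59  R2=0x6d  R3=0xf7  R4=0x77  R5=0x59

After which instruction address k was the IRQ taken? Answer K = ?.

K = 5

after  0: R0=0x6d R1=0xd9 R2=0x06 R3=0x06 R4=0x77 R5=0x59  N=0 Z=0
after  1: R0=0x6d R1=0xd9 R2=0x06 R3=0xc6 R4=0x77 R5=0x59  N=1 Z=0
after  2: R0=0x6d R1=0x59 R2=0x06 R3=0xc6 R4=0x77 R5=0x59  N=0 Z=0
after  3: R0=0x6d R1=0x59 R2=0x14 R3=0xc6 R4=0x77 R5=0x59  N=0 Z=0
after  4: R0=0x6d R1=0x59 R2=0x6d R3=0xc6 R4=0x77 R5=0x59  N=0 Z=0
after  5: R0=0x6d R1=0x59 R2=0x6d R3=0xf7 R4=0x77 R5=0x59  N=1 Z=0
-- IRQ taken; context saved, return-PC = 6 --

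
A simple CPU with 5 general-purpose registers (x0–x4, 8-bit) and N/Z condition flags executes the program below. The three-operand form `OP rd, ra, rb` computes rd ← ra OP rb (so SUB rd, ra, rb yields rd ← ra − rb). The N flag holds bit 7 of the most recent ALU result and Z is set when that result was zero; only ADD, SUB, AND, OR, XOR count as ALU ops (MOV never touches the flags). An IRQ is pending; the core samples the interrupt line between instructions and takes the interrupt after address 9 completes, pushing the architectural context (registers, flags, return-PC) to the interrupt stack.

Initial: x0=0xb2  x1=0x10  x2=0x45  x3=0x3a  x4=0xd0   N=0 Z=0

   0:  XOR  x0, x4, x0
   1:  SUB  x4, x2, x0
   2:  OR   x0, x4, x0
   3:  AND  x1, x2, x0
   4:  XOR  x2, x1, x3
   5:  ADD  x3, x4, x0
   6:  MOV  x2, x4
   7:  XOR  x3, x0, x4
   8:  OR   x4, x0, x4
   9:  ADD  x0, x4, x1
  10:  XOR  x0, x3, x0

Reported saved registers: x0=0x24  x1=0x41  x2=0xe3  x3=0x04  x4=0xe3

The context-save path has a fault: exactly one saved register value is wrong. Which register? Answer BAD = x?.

BAD = x3

after  0: x0=0x62 x1=0x10 x2=0x45 x3=0x3a x4=0xd0  N=0 Z=0
after  1: x0=0x62 x1=0x10 x2=0x45 x3=0x3a x4=0xe3  N=1 Z=0
after  2: x0=0xe3 x1=0x10 x2=0x45 x3=0x3a x4=0xe3  N=1 Z=0
after  3: x0=0xe3 x1=0x41 x2=0x45 x3=0x3a x4=0xe3  N=0 Z=0
after  4: x0=0xe3 x1=0x41 x2=0x7b x3=0x3a x4=0xe3  N=0 Z=0
after  5: x0=0xe3 x1=0x41 x2=0x7b x3=0xc6 x4=0xe3  N=1 Z=0
after  6: x0=0xe3 x1=0x41 x2=0xe3 x3=0xc6 x4=0xe3  N=1 Z=0
after  7: x0=0xe3 x1=0x41 x2=0xe3 x3=0x00 x4=0xe3  N=0 Z=1
after  8: x0=0xe3 x1=0x41 x2=0xe3 x3=0x00 x4=0xe3  N=1 Z=0
after  9: x0=0x24 x1=0x41 x2=0xe3 x3=0x00 x4=0xe3  N=0 Z=0
-- IRQ taken; context saved, return-PC = 10 --
mismatch: x3: reported 0x04 vs actual 0x00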